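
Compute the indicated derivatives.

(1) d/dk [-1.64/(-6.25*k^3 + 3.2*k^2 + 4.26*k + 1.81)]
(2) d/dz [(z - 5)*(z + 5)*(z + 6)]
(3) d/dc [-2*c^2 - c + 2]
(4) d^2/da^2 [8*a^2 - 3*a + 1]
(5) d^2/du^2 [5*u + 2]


(1) = (-30.75*k^2 + 10.496*k + 6.9864)/(-6.25*k^3 + 3.2*k^2 + 4.26*k + 1.81)^2
(2) = 3*z^2 + 12*z - 25
(3) = -4*c - 1
(4) = 16
(5) = 0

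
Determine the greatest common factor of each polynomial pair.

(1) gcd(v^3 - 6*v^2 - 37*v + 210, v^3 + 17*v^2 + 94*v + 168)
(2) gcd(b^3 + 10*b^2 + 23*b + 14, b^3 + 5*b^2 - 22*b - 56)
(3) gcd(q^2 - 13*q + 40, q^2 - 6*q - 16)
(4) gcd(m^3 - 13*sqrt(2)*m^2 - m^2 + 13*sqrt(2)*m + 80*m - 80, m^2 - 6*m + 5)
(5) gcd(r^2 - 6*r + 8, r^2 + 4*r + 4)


(1) = v + 6
(2) = b^2 + 9*b + 14
(3) = gcd((q - 8)*(q - 5), (q - 8)*(q + 2)) = q - 8
(4) = gcd((m - 1)*(m - 8*sqrt(2))*(m - 5*sqrt(2)), (m - 5)*(m - 1)) = m - 1
(5) = 1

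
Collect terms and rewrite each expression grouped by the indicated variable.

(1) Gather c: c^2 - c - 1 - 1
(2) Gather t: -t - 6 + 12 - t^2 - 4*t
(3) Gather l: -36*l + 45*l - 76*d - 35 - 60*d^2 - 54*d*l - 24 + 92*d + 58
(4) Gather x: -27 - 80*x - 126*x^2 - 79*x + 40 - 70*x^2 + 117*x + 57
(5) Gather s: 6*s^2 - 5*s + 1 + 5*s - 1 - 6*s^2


(1) = c^2 - c - 2
(2) = -t^2 - 5*t + 6
(3) = -60*d^2 + 16*d + l*(9 - 54*d) - 1
(4) = -196*x^2 - 42*x + 70
(5) = 0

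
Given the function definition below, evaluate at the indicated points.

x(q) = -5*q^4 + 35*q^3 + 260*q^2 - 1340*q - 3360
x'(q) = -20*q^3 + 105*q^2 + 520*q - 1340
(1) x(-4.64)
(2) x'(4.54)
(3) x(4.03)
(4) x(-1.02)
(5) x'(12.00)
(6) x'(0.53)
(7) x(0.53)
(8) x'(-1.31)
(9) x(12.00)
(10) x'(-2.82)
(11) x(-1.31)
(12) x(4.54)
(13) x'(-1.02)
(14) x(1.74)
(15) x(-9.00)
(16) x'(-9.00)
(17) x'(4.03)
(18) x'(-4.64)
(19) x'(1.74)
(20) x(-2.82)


(1) = 2641.27
(2) = 1313.48
(3) = -3565.62
(4) = -1765.25
(5) = -14540.00
(6) = -1037.88
(7) = -3992.35
(8) = -1796.05
(9) = -25200.00
(10) = -1522.88
(11) = -1251.82
(12) = -2933.59
(13) = -1739.93
(14) = -4765.87
(15) = -28560.00
(16) = 17065.00
(17) = 1151.88
(18) = 505.75
(19) = -222.66
(20) = 1385.32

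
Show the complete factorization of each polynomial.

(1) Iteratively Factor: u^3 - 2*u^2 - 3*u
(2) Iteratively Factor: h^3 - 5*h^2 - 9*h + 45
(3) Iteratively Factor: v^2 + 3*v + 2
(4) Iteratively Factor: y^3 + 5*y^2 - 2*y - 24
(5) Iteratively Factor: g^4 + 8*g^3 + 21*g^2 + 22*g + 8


(1) = (u)*(u^2 - 2*u - 3) = u*(u - 3)*(u + 1)
(2) = (h - 5)*(h^2 - 9) = (h - 5)*(h + 3)*(h - 3)
(3) = (v + 2)*(v + 1)
(4) = (y + 4)*(y^2 + y - 6) = (y + 3)*(y + 4)*(y - 2)
(5) = (g + 1)*(g^3 + 7*g^2 + 14*g + 8) = (g + 1)*(g + 4)*(g^2 + 3*g + 2) = (g + 1)^2*(g + 4)*(g + 2)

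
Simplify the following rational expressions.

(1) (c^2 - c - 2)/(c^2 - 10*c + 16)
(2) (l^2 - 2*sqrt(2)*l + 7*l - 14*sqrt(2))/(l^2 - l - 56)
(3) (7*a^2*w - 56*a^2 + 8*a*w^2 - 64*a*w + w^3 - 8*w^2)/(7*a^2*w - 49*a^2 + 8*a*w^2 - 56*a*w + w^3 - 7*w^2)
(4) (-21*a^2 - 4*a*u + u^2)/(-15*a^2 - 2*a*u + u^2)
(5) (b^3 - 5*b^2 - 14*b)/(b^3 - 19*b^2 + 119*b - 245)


(1) = (c + 1)/(c - 8)
(2) = (l - 2*sqrt(2))/(l - 8)
(3) = (w - 8)/(w - 7)
(4) = (-7*a + u)/(-5*a + u)
(5) = (b^2 + 2*b)/(b^2 - 12*b + 35)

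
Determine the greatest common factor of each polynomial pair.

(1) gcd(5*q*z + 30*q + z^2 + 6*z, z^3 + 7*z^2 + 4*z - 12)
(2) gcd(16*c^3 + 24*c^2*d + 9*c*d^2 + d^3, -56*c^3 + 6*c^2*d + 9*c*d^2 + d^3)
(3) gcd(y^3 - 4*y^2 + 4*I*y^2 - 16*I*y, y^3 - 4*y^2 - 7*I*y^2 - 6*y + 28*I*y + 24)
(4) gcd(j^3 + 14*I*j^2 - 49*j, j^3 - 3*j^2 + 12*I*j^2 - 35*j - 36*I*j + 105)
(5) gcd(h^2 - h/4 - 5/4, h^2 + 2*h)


(1) = gcd((5*q + z)*(z + 6), (z - 1)*(z + 2)*(z + 6)) = z + 6
(2) = gcd((c + d)*(4*c + d)^2, (-2*c + d)*(4*c + d)*(7*c + d)) = 4*c + d
(3) = gcd(y*(y - 4)*(y + 4*I), (y - 4)*(y - 6*I)*(y - I)) = y - 4
(4) = gcd(j*(j + 7*I)^2, (j - 3)*(j + 5*I)*(j + 7*I)) = j + 7*I
(5) = gcd((h - 5/4)*(h + 1), h*(h + 2)) = 1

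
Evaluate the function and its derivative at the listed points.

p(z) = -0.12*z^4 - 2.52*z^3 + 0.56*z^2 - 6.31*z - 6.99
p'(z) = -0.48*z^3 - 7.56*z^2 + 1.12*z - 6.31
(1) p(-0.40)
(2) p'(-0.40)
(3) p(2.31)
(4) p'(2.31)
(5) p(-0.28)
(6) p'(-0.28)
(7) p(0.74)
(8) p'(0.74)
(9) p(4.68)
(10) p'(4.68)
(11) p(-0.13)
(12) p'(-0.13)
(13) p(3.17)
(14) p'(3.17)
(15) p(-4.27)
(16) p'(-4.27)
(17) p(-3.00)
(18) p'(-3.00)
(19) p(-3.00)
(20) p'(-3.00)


(1) = -4.22
(2) = -7.94
(3) = -53.06
(4) = -49.98
(5) = -5.12
(6) = -7.21
(7) = -12.41
(8) = -9.82
(9) = -340.13
(10) = -215.85
(11) = -6.15
(12) = -6.58
(13) = -113.76
(14) = -94.02
(15) = 186.46
(16) = -111.56
(17) = 75.30
(18) = -64.75
(19) = 75.30
(20) = -64.75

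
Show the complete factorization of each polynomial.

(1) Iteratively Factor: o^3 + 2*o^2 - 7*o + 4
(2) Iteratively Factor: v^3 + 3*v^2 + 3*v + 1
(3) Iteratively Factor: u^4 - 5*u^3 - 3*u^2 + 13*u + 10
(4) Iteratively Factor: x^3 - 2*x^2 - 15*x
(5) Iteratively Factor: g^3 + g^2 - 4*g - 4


(1) = (o - 1)*(o^2 + 3*o - 4) = (o - 1)^2*(o + 4)
(2) = (v + 1)*(v^2 + 2*v + 1) = (v + 1)^2*(v + 1)
(3) = (u + 1)*(u^3 - 6*u^2 + 3*u + 10) = (u - 5)*(u + 1)*(u^2 - u - 2) = (u - 5)*(u - 2)*(u + 1)*(u + 1)
(4) = (x - 5)*(x^2 + 3*x) = (x - 5)*(x + 3)*(x)
(5) = (g + 1)*(g^2 - 4) = (g + 1)*(g + 2)*(g - 2)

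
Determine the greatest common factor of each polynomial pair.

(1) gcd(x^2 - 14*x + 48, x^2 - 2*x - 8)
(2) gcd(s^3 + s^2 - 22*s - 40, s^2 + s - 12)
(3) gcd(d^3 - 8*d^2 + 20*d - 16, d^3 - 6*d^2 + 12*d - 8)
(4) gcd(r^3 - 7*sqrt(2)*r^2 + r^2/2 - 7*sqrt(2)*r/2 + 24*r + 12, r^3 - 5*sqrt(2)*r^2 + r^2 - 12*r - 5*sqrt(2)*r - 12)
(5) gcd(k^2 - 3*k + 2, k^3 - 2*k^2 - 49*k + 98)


(1) = 1
(2) = gcd((s - 5)*(s + 2)*(s + 4), (s - 3)*(s + 4)) = s + 4
(3) = gcd((d - 4)*(d - 2)^2, (d - 2)^3) = d^2 - 4*d + 4
(4) = gcd((r + 1/2)*(r - 4*sqrt(2))*(r - 3*sqrt(2)), (r + 1)*(r - 6*sqrt(2))*(r + sqrt(2))) = 1
(5) = k - 2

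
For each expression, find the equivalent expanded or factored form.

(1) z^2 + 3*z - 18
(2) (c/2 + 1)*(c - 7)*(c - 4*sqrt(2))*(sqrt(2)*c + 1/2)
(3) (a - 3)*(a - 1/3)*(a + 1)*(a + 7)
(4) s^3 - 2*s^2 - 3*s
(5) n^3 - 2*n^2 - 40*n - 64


(1) = (z - 3)*(z + 6)
(2) = sqrt(2)*c^4/2 - 15*c^3/4 - 5*sqrt(2)*c^3/2 - 8*sqrt(2)*c^2 + 75*c^2/4 + 5*sqrt(2)*c + 105*c/2 + 14*sqrt(2)
(3) = a^4 + 14*a^3/3 - 56*a^2/3 - 46*a/3 + 7
(4) = s*(s - 3)*(s + 1)
(5) = (n - 8)*(n + 2)*(n + 4)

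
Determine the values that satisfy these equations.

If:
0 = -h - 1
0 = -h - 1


Then:
h = -1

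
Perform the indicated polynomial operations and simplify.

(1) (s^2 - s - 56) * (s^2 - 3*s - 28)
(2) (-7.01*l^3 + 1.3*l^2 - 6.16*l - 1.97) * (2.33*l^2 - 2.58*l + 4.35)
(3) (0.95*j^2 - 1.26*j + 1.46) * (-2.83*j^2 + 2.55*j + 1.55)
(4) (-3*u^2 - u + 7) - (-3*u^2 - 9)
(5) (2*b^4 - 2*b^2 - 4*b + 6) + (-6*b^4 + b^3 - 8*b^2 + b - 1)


(1) = s^4 - 4*s^3 - 81*s^2 + 196*s + 1568
(2) = -16.3333*l^5 + 21.1148*l^4 - 48.2003*l^3 + 16.9577*l^2 - 21.7134*l - 8.5695
(3) = -2.6885*j^4 + 5.9883*j^3 - 5.8723*j^2 + 1.77*j + 2.263
(4) = 16 - u
(5) = -4*b^4 + b^3 - 10*b^2 - 3*b + 5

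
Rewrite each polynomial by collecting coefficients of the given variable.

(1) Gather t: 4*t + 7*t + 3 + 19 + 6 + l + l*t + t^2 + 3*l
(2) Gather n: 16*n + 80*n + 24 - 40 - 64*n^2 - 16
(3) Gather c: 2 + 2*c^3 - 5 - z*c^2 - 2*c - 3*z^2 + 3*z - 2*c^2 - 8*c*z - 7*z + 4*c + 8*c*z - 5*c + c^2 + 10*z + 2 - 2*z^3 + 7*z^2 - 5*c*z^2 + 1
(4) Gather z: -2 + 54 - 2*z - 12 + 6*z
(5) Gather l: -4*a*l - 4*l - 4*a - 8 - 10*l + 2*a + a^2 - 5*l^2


(1) = 4*l + t^2 + t*(l + 11) + 28
(2) = -64*n^2 + 96*n - 32
(3) = 2*c^3 + c^2*(-z - 1) + c*(-5*z^2 - 3) - 2*z^3 + 4*z^2 + 6*z
(4) = 4*z + 40
(5) = a^2 - 2*a - 5*l^2 + l*(-4*a - 14) - 8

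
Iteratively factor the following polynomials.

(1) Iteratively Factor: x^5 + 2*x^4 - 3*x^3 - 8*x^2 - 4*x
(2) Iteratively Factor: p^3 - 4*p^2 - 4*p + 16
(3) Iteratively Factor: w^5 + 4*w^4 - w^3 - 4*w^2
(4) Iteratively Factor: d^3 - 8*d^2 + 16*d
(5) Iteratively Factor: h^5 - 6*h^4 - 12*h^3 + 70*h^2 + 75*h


(1) = (x - 2)*(x^4 + 4*x^3 + 5*x^2 + 2*x) = x*(x - 2)*(x^3 + 4*x^2 + 5*x + 2) = x*(x - 2)*(x + 1)*(x^2 + 3*x + 2) = x*(x - 2)*(x + 1)^2*(x + 2)
(2) = (p - 4)*(p^2 - 4) = (p - 4)*(p + 2)*(p - 2)
(3) = (w + 4)*(w^4 - w^2) = w*(w + 4)*(w^3 - w) = w^2*(w + 4)*(w^2 - 1) = w^2*(w - 1)*(w + 4)*(w + 1)
(4) = (d - 4)*(d^2 - 4*d) = (d - 4)^2*(d)
(5) = (h)*(h^4 - 6*h^3 - 12*h^2 + 70*h + 75) = h*(h + 3)*(h^3 - 9*h^2 + 15*h + 25) = h*(h + 1)*(h + 3)*(h^2 - 10*h + 25) = h*(h - 5)*(h + 1)*(h + 3)*(h - 5)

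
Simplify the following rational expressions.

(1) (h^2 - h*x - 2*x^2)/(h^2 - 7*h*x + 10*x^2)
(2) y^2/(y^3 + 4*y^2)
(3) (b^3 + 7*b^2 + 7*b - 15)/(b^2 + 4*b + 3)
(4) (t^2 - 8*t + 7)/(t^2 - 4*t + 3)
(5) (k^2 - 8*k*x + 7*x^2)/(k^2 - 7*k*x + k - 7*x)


(1) = (-h - x)/(-h + 5*x)
(2) = 1/(y + 4)
(3) = (b^2 + 4*b - 5)/(b + 1)
(4) = (t - 7)/(t - 3)
(5) = (k - x)/(k + 1)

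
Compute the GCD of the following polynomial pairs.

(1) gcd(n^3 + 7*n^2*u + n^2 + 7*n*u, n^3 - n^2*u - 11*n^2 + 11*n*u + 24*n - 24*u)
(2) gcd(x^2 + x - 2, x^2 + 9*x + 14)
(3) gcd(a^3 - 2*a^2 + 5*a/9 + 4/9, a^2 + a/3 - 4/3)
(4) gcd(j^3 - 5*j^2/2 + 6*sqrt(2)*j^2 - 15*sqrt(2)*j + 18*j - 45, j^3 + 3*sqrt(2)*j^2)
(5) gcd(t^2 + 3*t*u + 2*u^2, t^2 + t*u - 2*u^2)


(1) = gcd(n*(n + 1)*(n + 7*u), (n - 8)*(n - 3)*(n - u)) = 1
(2) = x + 2
(3) = gcd((a - 4/3)*(a - 1)*(a + 1/3), (a - 1)*(a + 4/3)) = a - 1
(4) = j + 3*sqrt(2)
(5) = gcd((t + u)*(t + 2*u), (t - u)*(t + 2*u)) = t + 2*u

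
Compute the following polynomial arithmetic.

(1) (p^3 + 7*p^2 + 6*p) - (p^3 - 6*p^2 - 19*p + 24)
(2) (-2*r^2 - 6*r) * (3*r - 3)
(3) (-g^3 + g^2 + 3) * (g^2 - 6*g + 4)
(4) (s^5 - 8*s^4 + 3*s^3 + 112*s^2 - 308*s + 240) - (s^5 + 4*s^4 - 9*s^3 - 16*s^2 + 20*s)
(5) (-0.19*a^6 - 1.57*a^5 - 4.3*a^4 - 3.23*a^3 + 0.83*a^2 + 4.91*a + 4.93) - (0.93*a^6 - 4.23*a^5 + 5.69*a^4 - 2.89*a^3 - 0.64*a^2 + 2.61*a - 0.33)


(1) = 13*p^2 + 25*p - 24
(2) = -6*r^3 - 12*r^2 + 18*r
(3) = -g^5 + 7*g^4 - 10*g^3 + 7*g^2 - 18*g + 12
(4) = -12*s^4 + 12*s^3 + 128*s^2 - 328*s + 240
(5) = -1.12*a^6 + 2.66*a^5 - 9.99*a^4 - 0.34*a^3 + 1.47*a^2 + 2.3*a + 5.26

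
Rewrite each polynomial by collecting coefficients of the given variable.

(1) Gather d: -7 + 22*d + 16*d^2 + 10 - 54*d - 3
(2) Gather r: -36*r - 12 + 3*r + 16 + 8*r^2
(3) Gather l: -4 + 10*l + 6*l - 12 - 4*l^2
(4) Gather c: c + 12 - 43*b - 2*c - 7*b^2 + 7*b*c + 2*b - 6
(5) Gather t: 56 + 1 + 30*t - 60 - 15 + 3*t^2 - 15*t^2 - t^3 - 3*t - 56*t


(1) = 16*d^2 - 32*d
(2) = 8*r^2 - 33*r + 4
(3) = -4*l^2 + 16*l - 16
(4) = -7*b^2 - 41*b + c*(7*b - 1) + 6
(5) = -t^3 - 12*t^2 - 29*t - 18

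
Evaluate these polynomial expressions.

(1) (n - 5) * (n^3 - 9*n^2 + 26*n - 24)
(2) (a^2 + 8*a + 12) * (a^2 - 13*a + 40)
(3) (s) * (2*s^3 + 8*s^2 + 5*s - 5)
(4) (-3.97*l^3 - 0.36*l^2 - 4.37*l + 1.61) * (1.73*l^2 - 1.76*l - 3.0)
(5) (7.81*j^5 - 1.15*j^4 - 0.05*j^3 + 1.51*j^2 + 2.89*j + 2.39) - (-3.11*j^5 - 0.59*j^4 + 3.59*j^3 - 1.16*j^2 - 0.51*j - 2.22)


(1) = n^4 - 14*n^3 + 71*n^2 - 154*n + 120
(2) = a^4 - 5*a^3 - 52*a^2 + 164*a + 480
(3) = 2*s^4 + 8*s^3 + 5*s^2 - 5*s
(4) = -6.8681*l^5 + 6.3644*l^4 + 4.9835*l^3 + 11.5565*l^2 + 10.2764*l - 4.83
(5) = 10.92*j^5 - 0.56*j^4 - 3.64*j^3 + 2.67*j^2 + 3.4*j + 4.61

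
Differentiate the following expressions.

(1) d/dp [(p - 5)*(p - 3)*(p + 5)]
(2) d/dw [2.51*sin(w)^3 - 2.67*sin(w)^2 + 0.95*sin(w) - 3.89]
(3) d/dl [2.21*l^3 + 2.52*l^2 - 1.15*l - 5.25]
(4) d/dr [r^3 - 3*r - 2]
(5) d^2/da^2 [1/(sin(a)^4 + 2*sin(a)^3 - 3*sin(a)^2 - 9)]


(1) = 3*p^2 - 6*p - 25
(2) = (7.53*sin(w)^2 - 5.34*sin(w) + 0.95)*cos(w)
(3) = 6.63*l^2 + 5.04*l - 1.15
(4) = 3*r^2 - 3
(5) = 2*(-8*sin(a)^8 - 23*sin(a)^7 + 10*sin(a)^6 + 63*sin(a)^5 - 93*sin(a)^4 - 129*sin(a)^3 + 135*sin(a)^2 + 54*sin(a) - 27)/(sin(a)^4 + 2*sin(a)^3 - 3*sin(a)^2 - 9)^3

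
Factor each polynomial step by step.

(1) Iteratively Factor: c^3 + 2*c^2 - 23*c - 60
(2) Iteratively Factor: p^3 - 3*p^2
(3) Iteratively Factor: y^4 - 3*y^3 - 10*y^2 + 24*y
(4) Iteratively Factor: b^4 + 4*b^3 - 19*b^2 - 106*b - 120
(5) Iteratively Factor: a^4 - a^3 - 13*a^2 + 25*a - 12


(1) = (c - 5)*(c^2 + 7*c + 12) = (c - 5)*(c + 3)*(c + 4)
(2) = (p)*(p^2 - 3*p) = p^2*(p - 3)
(3) = (y)*(y^3 - 3*y^2 - 10*y + 24) = y*(y - 4)*(y^2 + y - 6) = y*(y - 4)*(y - 2)*(y + 3)
(4) = (b - 5)*(b^3 + 9*b^2 + 26*b + 24) = (b - 5)*(b + 3)*(b^2 + 6*b + 8) = (b - 5)*(b + 2)*(b + 3)*(b + 4)
(5) = (a - 1)*(a^3 - 13*a + 12) = (a - 1)*(a + 4)*(a^2 - 4*a + 3) = (a - 1)^2*(a + 4)*(a - 3)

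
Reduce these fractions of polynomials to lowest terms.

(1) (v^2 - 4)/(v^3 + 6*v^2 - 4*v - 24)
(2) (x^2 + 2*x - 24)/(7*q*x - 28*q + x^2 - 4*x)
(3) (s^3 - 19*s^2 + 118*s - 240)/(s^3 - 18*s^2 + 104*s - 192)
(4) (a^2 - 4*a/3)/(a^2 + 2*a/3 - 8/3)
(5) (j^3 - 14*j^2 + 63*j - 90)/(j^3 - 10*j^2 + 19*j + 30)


(1) = 1/(v + 6)
(2) = (x + 6)/(7*q + x)
(3) = (s - 5)/(s - 4)
(4) = a/(a + 2)
(5) = (j - 3)/(j + 1)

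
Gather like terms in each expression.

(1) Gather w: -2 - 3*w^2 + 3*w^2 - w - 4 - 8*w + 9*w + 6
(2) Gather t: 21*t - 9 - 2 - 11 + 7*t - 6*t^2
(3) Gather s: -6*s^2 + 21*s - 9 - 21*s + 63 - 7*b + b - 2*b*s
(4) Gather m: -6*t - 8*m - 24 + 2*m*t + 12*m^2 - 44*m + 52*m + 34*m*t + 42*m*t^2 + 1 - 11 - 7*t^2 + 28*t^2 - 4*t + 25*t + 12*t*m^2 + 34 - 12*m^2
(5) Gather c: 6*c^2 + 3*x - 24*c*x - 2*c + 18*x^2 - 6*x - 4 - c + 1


(1) = 0
(2) = -6*t^2 + 28*t - 22
(3) = -2*b*s - 6*b - 6*s^2 + 54
(4) = 12*m^2*t + m*(42*t^2 + 36*t) + 21*t^2 + 15*t
(5) = 6*c^2 + c*(-24*x - 3) + 18*x^2 - 3*x - 3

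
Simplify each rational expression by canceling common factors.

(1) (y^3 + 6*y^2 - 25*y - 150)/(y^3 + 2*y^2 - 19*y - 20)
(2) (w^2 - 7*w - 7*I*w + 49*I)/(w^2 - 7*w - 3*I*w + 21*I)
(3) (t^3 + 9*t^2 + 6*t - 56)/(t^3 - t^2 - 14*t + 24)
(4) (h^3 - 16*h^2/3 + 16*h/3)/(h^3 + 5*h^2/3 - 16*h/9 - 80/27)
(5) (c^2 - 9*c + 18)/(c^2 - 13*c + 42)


(1) = (y^2 + y - 30)/(y^2 - 3*y - 4)
(2) = (w - 7*I)/(w - 3*I)
(3) = (t + 7)/(t - 3)
(4) = (9*h^2 - 36*h)/(9*h^2 + 27*h + 20)
(5) = (c - 3)/(c - 7)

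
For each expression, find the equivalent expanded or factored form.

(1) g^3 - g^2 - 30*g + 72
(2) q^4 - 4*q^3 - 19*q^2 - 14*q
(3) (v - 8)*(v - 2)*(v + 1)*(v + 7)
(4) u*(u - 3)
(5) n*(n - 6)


(1) = (g - 4)*(g - 3)*(g + 6)
(2) = q*(q - 7)*(q + 1)*(q + 2)
(3) = v^4 - 2*v^3 - 57*v^2 + 58*v + 112
(4) = u^2 - 3*u
(5) = n^2 - 6*n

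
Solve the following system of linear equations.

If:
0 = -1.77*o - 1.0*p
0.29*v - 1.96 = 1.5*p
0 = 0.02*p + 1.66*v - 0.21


Then:
o = 0.72
p = -1.28
v = 0.14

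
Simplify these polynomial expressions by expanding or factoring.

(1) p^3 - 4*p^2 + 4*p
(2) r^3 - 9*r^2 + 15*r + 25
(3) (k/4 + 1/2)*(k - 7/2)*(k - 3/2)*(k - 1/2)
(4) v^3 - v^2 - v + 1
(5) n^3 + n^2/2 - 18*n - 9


(1) = p*(p - 2)^2
(2) = (r - 5)^2*(r + 1)
(3) = k^4/4 - 7*k^3/8 - 13*k^2/16 + 103*k/32 - 21/16
(4) = (v - 1)^2*(v + 1)
(5) = (n + 1/2)*(n - 3*sqrt(2))*(n + 3*sqrt(2))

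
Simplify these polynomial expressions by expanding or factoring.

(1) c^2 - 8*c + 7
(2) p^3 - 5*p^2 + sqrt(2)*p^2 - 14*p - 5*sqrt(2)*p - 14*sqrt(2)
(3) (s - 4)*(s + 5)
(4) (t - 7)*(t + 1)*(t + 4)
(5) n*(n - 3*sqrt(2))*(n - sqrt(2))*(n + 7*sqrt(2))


(1) = (c - 7)*(c - 1)
(2) = (p - 7)*(p + 2)*(p + sqrt(2))
(3) = s^2 + s - 20
(4) = t^3 - 2*t^2 - 31*t - 28
(5) = n^4 + 3*sqrt(2)*n^3 - 50*n^2 + 42*sqrt(2)*n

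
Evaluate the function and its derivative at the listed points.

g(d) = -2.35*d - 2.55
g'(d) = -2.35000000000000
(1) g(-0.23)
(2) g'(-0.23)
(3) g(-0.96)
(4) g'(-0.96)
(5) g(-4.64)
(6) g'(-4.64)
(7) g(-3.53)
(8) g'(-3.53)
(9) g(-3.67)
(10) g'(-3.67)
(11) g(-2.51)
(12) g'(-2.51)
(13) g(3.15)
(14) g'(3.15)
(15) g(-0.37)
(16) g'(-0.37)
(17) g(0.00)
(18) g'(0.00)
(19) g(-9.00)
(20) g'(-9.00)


(1) = -2.01
(2) = -2.35
(3) = -0.29
(4) = -2.35
(5) = 8.35
(6) = -2.35
(7) = 5.75
(8) = -2.35
(9) = 6.07
(10) = -2.35
(11) = 3.35
(12) = -2.35
(13) = -9.95
(14) = -2.35
(15) = -1.68
(16) = -2.35
(17) = -2.55
(18) = -2.35
(19) = 18.60
(20) = -2.35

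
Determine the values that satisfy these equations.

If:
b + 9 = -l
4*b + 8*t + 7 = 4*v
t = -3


Then:
b = v + 17/4
l = -v - 53/4
t = -3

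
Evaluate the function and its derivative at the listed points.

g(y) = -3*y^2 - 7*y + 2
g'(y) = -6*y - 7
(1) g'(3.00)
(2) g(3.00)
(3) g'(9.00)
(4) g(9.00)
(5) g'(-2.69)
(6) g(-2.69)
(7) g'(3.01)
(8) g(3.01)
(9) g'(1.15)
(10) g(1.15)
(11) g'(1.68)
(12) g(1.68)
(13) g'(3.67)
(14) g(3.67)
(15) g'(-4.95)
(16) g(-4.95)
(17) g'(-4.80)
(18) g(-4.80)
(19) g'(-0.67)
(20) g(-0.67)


(1) = -25.00
(2) = -46.00
(3) = -61.00
(4) = -304.00
(5) = 9.14
(6) = -0.88
(7) = -25.06
(8) = -46.25
(9) = -13.90
(10) = -10.02
(11) = -17.08
(12) = -18.23
(13) = -29.02
(14) = -64.10
(15) = 22.70
(16) = -36.86
(17) = 21.80
(18) = -33.52
(19) = -2.98
(20) = 5.34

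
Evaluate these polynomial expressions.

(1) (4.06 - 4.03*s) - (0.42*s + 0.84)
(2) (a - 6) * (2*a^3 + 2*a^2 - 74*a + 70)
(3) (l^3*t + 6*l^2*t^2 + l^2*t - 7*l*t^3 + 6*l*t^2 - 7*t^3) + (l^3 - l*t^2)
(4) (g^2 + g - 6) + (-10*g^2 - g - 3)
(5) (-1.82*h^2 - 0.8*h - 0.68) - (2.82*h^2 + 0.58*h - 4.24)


(1) = 3.22 - 4.45*s
(2) = 2*a^4 - 10*a^3 - 86*a^2 + 514*a - 420
(3) = l^3*t + l^3 + 6*l^2*t^2 + l^2*t - 7*l*t^3 + 5*l*t^2 - 7*t^3
(4) = -9*g^2 - 9
(5) = -4.64*h^2 - 1.38*h + 3.56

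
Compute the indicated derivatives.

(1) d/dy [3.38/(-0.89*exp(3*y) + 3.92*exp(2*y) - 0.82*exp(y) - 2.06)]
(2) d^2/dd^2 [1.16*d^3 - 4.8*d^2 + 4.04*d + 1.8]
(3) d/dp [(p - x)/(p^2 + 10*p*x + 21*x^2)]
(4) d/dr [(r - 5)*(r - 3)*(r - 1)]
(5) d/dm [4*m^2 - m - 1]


(1) = (9.0246*exp(2*y) - 26.4992*exp(y) + 2.7716)*exp(y)/(0.89*exp(3*y) - 3.92*exp(2*y) + 0.82*exp(y) + 2.06)^2
(2) = 6.96*d - 9.6
(3) = (p^2 + 10*p*x + 21*x^2 - 2*(p - x)*(p + 5*x))/(p^2 + 10*p*x + 21*x^2)^2
(4) = 3*r^2 - 18*r + 23
(5) = 8*m - 1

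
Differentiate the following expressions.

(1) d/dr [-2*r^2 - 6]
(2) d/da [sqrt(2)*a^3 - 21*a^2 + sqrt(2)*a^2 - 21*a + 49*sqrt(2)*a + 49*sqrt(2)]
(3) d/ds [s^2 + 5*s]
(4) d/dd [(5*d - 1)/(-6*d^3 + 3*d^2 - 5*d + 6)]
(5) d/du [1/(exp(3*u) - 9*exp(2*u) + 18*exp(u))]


(1) = -4*r
(2) = 3*sqrt(2)*a^2 - 42*a + 2*sqrt(2)*a - 21 + 49*sqrt(2)
(3) = 2*s + 5
(4) = (60*d^3 - 33*d^2 + 6*d + 25)/(36*d^6 - 36*d^5 + 69*d^4 - 102*d^3 + 61*d^2 - 60*d + 36)
(5) = 3*(-exp(2*u) + 6*exp(u) - 6)*exp(-u)/(exp(2*u) - 9*exp(u) + 18)^2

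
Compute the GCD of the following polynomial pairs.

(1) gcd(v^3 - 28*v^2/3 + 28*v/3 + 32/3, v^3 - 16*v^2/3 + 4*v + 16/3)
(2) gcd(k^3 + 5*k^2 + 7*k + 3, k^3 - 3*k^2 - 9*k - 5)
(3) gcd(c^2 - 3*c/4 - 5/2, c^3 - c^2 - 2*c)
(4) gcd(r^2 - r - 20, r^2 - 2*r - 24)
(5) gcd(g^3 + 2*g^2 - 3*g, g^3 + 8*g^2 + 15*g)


(1) = gcd((v - 8)*(v - 2)*(v + 2/3), (v - 4)*(v - 2)*(v + 2/3)) = v^2 - 4*v/3 - 4/3
(2) = gcd((k + 1)^2*(k + 3), (k - 5)*(k + 1)^2) = k^2 + 2*k + 1
(3) = gcd((c - 2)*(c + 5/4), c*(c - 2)*(c + 1)) = c - 2
(4) = r + 4
(5) = gcd(g*(g - 1)*(g + 3), g*(g + 3)*(g + 5)) = g^2 + 3*g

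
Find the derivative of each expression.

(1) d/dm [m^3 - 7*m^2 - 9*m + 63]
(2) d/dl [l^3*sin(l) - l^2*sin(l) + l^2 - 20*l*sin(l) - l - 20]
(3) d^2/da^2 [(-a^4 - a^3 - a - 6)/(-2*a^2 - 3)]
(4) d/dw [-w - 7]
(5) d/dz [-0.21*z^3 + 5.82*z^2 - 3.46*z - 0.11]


(1) = 3*m^2 - 14*m - 9
(2) = l^3*cos(l) + 3*l^2*sin(l) - l^2*cos(l) - 2*l*sin(l) - 20*l*cos(l) + 2*l - 20*sin(l) - 1
(3) = 2*(4*a^6 + 18*a^4 - 2*a^3 + 126*a^2 + 9*a - 36)/(8*a^6 + 36*a^4 + 54*a^2 + 27)
(4) = -1
(5) = -0.63*z^2 + 11.64*z - 3.46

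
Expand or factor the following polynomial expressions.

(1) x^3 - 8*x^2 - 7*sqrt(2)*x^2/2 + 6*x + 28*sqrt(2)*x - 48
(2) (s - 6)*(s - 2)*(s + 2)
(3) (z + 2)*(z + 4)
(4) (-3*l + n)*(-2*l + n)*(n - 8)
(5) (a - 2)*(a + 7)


(1) = (x - 8)*(x - 2*sqrt(2))*(x - 3*sqrt(2)/2)
(2) = s^3 - 6*s^2 - 4*s + 24
(3) = z^2 + 6*z + 8
(4) = 6*l^2*n - 48*l^2 - 5*l*n^2 + 40*l*n + n^3 - 8*n^2
(5) = a^2 + 5*a - 14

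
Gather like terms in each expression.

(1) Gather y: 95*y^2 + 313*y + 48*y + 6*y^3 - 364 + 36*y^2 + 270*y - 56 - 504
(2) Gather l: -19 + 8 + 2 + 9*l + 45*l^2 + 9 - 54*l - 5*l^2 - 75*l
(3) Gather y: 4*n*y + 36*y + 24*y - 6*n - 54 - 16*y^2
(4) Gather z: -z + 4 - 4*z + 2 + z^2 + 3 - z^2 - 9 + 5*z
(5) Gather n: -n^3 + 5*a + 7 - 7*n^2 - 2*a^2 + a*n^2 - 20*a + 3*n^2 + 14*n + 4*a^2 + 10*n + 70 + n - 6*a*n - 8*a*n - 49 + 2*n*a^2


(1) = 6*y^3 + 131*y^2 + 631*y - 924
(2) = 40*l^2 - 120*l
(3) = -6*n - 16*y^2 + y*(4*n + 60) - 54
(4) = 0
(5) = 2*a^2 - 15*a - n^3 + n^2*(a - 4) + n*(2*a^2 - 14*a + 25) + 28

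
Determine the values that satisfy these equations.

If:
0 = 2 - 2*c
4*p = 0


Then:
c = 1
p = 0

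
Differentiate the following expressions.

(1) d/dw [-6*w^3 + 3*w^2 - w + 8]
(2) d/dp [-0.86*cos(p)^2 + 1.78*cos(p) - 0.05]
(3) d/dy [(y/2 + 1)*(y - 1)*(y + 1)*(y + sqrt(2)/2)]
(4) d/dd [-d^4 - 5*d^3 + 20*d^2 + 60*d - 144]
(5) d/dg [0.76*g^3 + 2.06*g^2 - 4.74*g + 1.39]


(1) = -18*w^2 + 6*w - 1
(2) = (1.72*cos(p) - 1.78)*sin(p)
(3) = 2*y^3 + 3*sqrt(2)*y^2/4 + 3*y^2 - y + sqrt(2)*y - 1 - sqrt(2)/4
(4) = -4*d^3 - 15*d^2 + 40*d + 60
(5) = 2.28*g^2 + 4.12*g - 4.74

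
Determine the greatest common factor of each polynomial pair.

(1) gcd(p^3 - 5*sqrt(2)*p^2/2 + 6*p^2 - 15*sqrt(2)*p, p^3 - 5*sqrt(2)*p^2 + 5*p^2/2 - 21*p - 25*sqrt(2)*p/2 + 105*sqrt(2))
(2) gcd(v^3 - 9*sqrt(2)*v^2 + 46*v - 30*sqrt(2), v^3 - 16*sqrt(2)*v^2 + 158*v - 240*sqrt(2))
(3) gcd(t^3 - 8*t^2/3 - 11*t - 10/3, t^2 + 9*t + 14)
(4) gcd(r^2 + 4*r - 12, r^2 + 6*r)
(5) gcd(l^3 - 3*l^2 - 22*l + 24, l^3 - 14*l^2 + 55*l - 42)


(1) = p + 6
(2) = v^2 - 8*sqrt(2)*v + 30
(3) = gcd((t - 5)*(t + 1/3)*(t + 2), (t + 2)*(t + 7)) = t + 2
(4) = gcd((r - 2)*(r + 6), r*(r + 6)) = r + 6
(5) = l^2 - 7*l + 6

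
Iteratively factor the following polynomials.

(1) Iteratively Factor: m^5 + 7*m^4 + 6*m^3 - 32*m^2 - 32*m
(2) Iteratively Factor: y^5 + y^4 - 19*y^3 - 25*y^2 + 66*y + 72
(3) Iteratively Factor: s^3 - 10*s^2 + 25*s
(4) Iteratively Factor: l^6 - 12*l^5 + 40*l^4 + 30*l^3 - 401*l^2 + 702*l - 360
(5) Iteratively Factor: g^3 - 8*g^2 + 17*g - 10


(1) = (m)*(m^4 + 7*m^3 + 6*m^2 - 32*m - 32) = m*(m + 4)*(m^3 + 3*m^2 - 6*m - 8) = m*(m - 2)*(m + 4)*(m^2 + 5*m + 4) = m*(m - 2)*(m + 1)*(m + 4)*(m + 4)
(2) = (y - 2)*(y^4 + 3*y^3 - 13*y^2 - 51*y - 36) = (y - 2)*(y + 3)*(y^3 - 13*y - 12) = (y - 2)*(y + 1)*(y + 3)*(y^2 - y - 12) = (y - 2)*(y + 1)*(y + 3)^2*(y - 4)
(3) = (s - 5)*(s^2 - 5*s) = (s - 5)^2*(s)
(4) = (l - 1)*(l^5 - 11*l^4 + 29*l^3 + 59*l^2 - 342*l + 360) = (l - 3)*(l - 1)*(l^4 - 8*l^3 + 5*l^2 + 74*l - 120) = (l - 4)*(l - 3)*(l - 1)*(l^3 - 4*l^2 - 11*l + 30) = (l - 4)*(l - 3)*(l - 1)*(l + 3)*(l^2 - 7*l + 10) = (l - 4)*(l - 3)*(l - 2)*(l - 1)*(l + 3)*(l - 5)
(5) = (g - 2)*(g^2 - 6*g + 5) = (g - 5)*(g - 2)*(g - 1)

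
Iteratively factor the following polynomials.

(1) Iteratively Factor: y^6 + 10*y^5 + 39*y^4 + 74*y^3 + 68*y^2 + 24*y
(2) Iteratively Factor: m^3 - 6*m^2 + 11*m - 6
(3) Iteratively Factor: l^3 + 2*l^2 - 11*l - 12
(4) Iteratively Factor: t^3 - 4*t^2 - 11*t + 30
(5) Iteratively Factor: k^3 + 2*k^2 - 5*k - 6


(1) = (y)*(y^5 + 10*y^4 + 39*y^3 + 74*y^2 + 68*y + 24) = y*(y + 2)*(y^4 + 8*y^3 + 23*y^2 + 28*y + 12) = y*(y + 2)^2*(y^3 + 6*y^2 + 11*y + 6) = y*(y + 1)*(y + 2)^2*(y^2 + 5*y + 6) = y*(y + 1)*(y + 2)^2*(y + 3)*(y + 2)
(2) = (m - 3)*(m^2 - 3*m + 2) = (m - 3)*(m - 1)*(m - 2)
(3) = (l + 4)*(l^2 - 2*l - 3) = (l + 1)*(l + 4)*(l - 3)
(4) = (t + 3)*(t^2 - 7*t + 10) = (t - 5)*(t + 3)*(t - 2)
(5) = (k + 1)*(k^2 + k - 6) = (k - 2)*(k + 1)*(k + 3)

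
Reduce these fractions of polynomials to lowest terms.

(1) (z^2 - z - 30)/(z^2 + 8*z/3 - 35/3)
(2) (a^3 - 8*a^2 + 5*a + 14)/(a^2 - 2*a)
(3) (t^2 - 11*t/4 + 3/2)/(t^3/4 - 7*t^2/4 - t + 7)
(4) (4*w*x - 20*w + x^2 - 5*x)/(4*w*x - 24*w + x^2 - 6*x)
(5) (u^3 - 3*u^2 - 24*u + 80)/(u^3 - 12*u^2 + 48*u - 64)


(1) = (3*z - 18)/(3*z - 7)
(2) = (a^2 - 6*a - 7)/a
(3) = (4*t - 3)/(t^2 - 5*t - 14)
(4) = (x - 5)/(x - 6)
(5) = (u + 5)/(u - 4)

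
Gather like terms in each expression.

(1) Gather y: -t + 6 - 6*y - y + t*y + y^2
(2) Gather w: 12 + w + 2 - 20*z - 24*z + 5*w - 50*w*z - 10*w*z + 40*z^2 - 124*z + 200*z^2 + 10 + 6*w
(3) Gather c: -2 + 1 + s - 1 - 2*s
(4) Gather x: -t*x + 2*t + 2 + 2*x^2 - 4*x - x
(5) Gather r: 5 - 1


(1) = -t + y^2 + y*(t - 7) + 6
(2) = w*(12 - 60*z) + 240*z^2 - 168*z + 24
(3) = -s - 2
(4) = 2*t + 2*x^2 + x*(-t - 5) + 2
(5) = 4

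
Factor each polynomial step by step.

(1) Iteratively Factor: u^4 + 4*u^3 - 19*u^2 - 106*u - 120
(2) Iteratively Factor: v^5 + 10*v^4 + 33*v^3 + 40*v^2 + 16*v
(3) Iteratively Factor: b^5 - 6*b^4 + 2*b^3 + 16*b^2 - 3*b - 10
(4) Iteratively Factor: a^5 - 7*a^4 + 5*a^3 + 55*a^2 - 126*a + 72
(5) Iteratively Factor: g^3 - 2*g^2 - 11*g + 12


(1) = (u + 3)*(u^3 + u^2 - 22*u - 40) = (u + 2)*(u + 3)*(u^2 - u - 20) = (u - 5)*(u + 2)*(u + 3)*(u + 4)
(2) = (v + 1)*(v^4 + 9*v^3 + 24*v^2 + 16*v) = v*(v + 1)*(v^3 + 9*v^2 + 24*v + 16) = v*(v + 1)*(v + 4)*(v^2 + 5*v + 4) = v*(v + 1)^2*(v + 4)*(v + 4)
(3) = (b - 1)*(b^4 - 5*b^3 - 3*b^2 + 13*b + 10) = (b - 1)*(b + 1)*(b^3 - 6*b^2 + 3*b + 10) = (b - 1)*(b + 1)^2*(b^2 - 7*b + 10) = (b - 2)*(b - 1)*(b + 1)^2*(b - 5)
(4) = (a - 3)*(a^4 - 4*a^3 - 7*a^2 + 34*a - 24) = (a - 4)*(a - 3)*(a^3 - 7*a + 6) = (a - 4)*(a - 3)*(a + 3)*(a^2 - 3*a + 2) = (a - 4)*(a - 3)*(a - 1)*(a + 3)*(a - 2)
(5) = (g + 3)*(g^2 - 5*g + 4) = (g - 1)*(g + 3)*(g - 4)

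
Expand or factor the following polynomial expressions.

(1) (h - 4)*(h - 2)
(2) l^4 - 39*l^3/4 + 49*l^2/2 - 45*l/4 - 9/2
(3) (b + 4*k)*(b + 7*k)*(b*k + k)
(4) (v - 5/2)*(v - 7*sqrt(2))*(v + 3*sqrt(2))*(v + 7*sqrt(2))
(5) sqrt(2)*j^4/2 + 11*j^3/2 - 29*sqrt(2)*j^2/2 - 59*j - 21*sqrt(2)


(1) = h^2 - 6*h + 8
(2) = (l - 6)*(l - 3)*(l - 1)*(l + 1/4)
(3) = b^3*k + 11*b^2*k^2 + b^2*k + 28*b*k^3 + 11*b*k^2 + 28*k^3
(4) = v^4 - 5*v^3/2 + 3*sqrt(2)*v^3 - 98*v^2 - 15*sqrt(2)*v^2/2 - 294*sqrt(2)*v + 245*v + 735*sqrt(2)
(5) = (j - 3*sqrt(2))*(j + sqrt(2))*(j + 7*sqrt(2))*(sqrt(2)*j/2 + 1/2)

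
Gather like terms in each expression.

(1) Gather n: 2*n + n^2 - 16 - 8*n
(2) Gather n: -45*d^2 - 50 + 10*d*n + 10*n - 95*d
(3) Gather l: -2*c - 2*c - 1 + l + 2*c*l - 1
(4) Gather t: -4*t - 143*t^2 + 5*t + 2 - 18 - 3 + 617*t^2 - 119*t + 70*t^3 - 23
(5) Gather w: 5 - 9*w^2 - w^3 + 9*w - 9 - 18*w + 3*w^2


(1) = n^2 - 6*n - 16
(2) = -45*d^2 - 95*d + n*(10*d + 10) - 50
(3) = -4*c + l*(2*c + 1) - 2
(4) = 70*t^3 + 474*t^2 - 118*t - 42
(5) = -w^3 - 6*w^2 - 9*w - 4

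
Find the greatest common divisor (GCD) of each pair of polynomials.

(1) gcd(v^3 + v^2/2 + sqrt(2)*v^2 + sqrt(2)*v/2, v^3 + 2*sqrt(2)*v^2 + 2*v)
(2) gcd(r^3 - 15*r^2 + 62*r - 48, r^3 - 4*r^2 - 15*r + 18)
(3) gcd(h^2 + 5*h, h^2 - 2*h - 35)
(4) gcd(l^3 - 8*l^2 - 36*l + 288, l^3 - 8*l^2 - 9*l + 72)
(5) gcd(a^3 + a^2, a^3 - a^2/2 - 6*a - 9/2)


(1) = v^2 + sqrt(2)*v
(2) = r^2 - 7*r + 6
(3) = gcd(h*(h + 5), (h - 7)*(h + 5)) = h + 5
(4) = gcd((l - 8)*(l - 6)*(l + 6), (l - 8)*(l - 3)*(l + 3)) = l - 8
(5) = a + 1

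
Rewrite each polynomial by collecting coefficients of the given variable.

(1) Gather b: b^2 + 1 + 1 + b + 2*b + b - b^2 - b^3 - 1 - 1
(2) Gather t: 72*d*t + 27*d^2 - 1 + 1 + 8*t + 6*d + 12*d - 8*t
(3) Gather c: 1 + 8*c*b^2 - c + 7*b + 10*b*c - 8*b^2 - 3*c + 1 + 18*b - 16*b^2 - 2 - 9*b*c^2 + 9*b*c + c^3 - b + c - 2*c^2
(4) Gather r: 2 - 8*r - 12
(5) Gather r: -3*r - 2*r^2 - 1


(1) = -b^3 + 4*b
(2) = 27*d^2 + 72*d*t + 18*d
(3) = -24*b^2 + 24*b + c^3 + c^2*(-9*b - 2) + c*(8*b^2 + 19*b - 3)
(4) = -8*r - 10
(5) = -2*r^2 - 3*r - 1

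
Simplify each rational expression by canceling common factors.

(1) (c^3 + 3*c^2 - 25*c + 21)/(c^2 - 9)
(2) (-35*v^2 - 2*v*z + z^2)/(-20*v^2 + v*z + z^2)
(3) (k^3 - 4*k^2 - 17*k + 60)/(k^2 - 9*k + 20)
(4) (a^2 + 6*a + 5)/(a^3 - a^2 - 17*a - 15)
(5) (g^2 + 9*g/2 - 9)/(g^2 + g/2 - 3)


(1) = (c^2 + 6*c - 7)/(c + 3)
(2) = (-7*v + z)/(-4*v + z)
(3) = (k^2 + k - 12)/(k - 4)
(4) = (a + 5)/(a^2 - 2*a - 15)
(5) = (g + 6)/(g + 2)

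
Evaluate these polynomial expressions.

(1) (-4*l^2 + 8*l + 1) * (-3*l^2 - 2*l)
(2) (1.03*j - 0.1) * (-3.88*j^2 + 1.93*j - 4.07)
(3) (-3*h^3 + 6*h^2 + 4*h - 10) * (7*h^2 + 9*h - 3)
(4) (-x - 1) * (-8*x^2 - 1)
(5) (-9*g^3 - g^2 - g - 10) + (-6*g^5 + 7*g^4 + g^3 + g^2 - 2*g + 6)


(1) = 12*l^4 - 16*l^3 - 19*l^2 - 2*l
(2) = -3.9964*j^3 + 2.3759*j^2 - 4.3851*j + 0.407
(3) = -21*h^5 + 15*h^4 + 91*h^3 - 52*h^2 - 102*h + 30
(4) = 8*x^3 + 8*x^2 + x + 1
(5) = -6*g^5 + 7*g^4 - 8*g^3 - 3*g - 4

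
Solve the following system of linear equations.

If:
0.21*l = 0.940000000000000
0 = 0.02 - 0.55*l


Then:
No Solution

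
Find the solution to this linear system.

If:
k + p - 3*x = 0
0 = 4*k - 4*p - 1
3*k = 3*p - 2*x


Then:
k = -7/16
p = -11/16
x = -3/8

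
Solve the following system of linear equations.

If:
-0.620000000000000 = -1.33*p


Then:
p = 0.47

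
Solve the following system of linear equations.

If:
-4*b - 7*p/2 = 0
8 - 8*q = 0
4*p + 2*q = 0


Then:
b = 7/16
p = -1/2
q = 1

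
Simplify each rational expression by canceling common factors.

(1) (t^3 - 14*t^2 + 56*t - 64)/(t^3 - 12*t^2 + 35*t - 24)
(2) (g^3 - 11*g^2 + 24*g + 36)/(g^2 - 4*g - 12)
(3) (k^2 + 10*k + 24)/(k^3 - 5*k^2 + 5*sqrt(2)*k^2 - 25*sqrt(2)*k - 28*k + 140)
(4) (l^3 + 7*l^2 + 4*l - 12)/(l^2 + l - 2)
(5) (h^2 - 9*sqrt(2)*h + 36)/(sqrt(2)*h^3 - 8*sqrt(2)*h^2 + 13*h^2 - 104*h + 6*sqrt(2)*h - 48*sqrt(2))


(1) = (t^2 - 6*t + 8)/(t^2 - 4*t + 3)
(2) = (g^2 - 5*g - 6)/(g + 2)
(3) = (k^2 + 10*k + 24)/(k^3 + k^2*(-5 + 5*sqrt(2)) + k*(-25*sqrt(2) - 28) + 140)
(4) = l + 6
(5) = (h^2 - 9*sqrt(2)*h + 36)/(sqrt(2)*h^3 + h^2*(13 - 8*sqrt(2)) + h*(-104 + 6*sqrt(2)) - 48*sqrt(2))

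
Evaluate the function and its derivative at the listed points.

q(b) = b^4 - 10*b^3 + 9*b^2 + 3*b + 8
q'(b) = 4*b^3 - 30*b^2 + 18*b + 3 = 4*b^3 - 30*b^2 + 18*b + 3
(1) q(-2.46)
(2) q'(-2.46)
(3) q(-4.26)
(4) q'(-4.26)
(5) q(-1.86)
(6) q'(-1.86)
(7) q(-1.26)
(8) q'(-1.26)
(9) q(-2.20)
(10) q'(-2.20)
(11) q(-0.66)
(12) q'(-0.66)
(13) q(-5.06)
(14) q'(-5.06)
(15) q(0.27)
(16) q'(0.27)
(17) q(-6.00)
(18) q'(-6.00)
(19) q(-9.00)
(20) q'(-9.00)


(1) = 240.58
(2) = -282.38
(3) = 1260.97
(4) = -927.34
(5) = 109.87
(6) = -160.01
(7) = 41.03
(8) = -75.31
(9) = 174.87
(10) = -224.39
(11) = 13.01
(12) = -23.10
(13) = 2174.34
(14) = -1374.40
(15) = 9.27
(16) = 5.75
(17) = 3770.00
(18) = -2049.00
(19) = 14561.00
(20) = -5505.00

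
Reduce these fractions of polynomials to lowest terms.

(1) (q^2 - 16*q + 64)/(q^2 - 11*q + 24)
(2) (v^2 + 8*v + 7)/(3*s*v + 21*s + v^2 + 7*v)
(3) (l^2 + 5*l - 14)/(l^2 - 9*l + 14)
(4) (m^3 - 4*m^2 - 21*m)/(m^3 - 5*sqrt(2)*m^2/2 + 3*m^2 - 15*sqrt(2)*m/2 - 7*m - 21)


(1) = (q - 8)/(q - 3)
(2) = (v + 1)/(3*s + v)
(3) = (l + 7)/(l - 7)
(4) = (2*m^2 - 14*m)/(2*m^2 - 5*sqrt(2)*m - 14)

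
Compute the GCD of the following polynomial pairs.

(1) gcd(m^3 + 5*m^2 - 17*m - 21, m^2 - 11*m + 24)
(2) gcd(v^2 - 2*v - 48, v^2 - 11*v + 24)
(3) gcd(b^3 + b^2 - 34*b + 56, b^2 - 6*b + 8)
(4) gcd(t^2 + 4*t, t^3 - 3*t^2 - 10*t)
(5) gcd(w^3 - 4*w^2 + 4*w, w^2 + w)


(1) = m - 3
(2) = gcd((v - 8)*(v + 6), (v - 8)*(v - 3)) = v - 8
(3) = gcd((b - 4)*(b - 2)*(b + 7), (b - 4)*(b - 2)) = b^2 - 6*b + 8
(4) = t
(5) = gcd(w*(w - 2)^2, w*(w + 1)) = w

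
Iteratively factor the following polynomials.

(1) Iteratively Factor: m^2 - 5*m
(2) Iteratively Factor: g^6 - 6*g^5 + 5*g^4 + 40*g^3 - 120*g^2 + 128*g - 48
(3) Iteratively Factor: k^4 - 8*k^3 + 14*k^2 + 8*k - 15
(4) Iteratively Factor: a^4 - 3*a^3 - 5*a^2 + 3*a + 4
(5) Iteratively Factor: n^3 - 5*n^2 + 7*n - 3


(1) = (m - 5)*(m)
(2) = (g - 2)*(g^5 - 4*g^4 - 3*g^3 + 34*g^2 - 52*g + 24) = (g - 2)^2*(g^4 - 2*g^3 - 7*g^2 + 20*g - 12) = (g - 2)^2*(g + 3)*(g^3 - 5*g^2 + 8*g - 4) = (g - 2)^2*(g - 1)*(g + 3)*(g^2 - 4*g + 4) = (g - 2)^3*(g - 1)*(g + 3)*(g - 2)
(3) = (k - 5)*(k^3 - 3*k^2 - k + 3) = (k - 5)*(k - 1)*(k^2 - 2*k - 3) = (k - 5)*(k - 3)*(k - 1)*(k + 1)
(4) = (a - 1)*(a^3 - 2*a^2 - 7*a - 4) = (a - 1)*(a + 1)*(a^2 - 3*a - 4) = (a - 4)*(a - 1)*(a + 1)*(a + 1)
(5) = (n - 1)*(n^2 - 4*n + 3) = (n - 1)^2*(n - 3)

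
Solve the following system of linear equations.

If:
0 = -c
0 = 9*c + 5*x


Then:
c = 0
x = 0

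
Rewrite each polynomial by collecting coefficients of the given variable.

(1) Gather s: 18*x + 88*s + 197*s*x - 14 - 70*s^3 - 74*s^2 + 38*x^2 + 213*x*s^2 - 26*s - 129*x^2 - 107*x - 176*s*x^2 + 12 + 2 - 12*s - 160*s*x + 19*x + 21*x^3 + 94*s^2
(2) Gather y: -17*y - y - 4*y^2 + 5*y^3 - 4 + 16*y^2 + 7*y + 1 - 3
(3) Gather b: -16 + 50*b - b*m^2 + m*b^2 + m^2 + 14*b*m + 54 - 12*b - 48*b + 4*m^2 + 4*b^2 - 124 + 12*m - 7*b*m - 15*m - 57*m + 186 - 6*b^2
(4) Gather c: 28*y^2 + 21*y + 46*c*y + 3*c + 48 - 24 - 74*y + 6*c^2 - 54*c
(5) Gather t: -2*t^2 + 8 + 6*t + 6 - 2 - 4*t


(1) = -70*s^3 + s^2*(213*x + 20) + s*(-176*x^2 + 37*x + 50) + 21*x^3 - 91*x^2 - 70*x
(2) = 5*y^3 + 12*y^2 - 11*y - 6
(3) = b^2*(m - 2) + b*(-m^2 + 7*m - 10) + 5*m^2 - 60*m + 100
(4) = 6*c^2 + c*(46*y - 51) + 28*y^2 - 53*y + 24
(5) = -2*t^2 + 2*t + 12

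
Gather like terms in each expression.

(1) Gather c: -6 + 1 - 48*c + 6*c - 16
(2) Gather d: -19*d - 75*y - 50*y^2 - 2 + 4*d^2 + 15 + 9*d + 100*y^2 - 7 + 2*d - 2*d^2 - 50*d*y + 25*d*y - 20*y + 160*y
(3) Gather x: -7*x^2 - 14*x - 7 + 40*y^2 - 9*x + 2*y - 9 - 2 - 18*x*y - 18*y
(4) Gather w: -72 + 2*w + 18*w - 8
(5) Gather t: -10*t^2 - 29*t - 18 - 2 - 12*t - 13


(1) = -42*c - 21
(2) = 2*d^2 + d*(-25*y - 8) + 50*y^2 + 65*y + 6
(3) = -7*x^2 + x*(-18*y - 23) + 40*y^2 - 16*y - 18
(4) = 20*w - 80
(5) = -10*t^2 - 41*t - 33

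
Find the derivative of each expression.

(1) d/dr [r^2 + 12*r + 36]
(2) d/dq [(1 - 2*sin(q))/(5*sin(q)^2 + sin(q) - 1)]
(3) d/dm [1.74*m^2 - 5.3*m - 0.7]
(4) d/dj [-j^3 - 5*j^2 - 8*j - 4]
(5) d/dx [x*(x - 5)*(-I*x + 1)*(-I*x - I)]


(1) = 2*r + 12
(2) = (10*sin(q)^2 - 10*sin(q) + 1)*cos(q)/(5*sin(q)^2 + sin(q) - 1)^2
(3) = 3.48*m - 5.3
(4) = -3*j^2 - 10*j - 8
(5) = -4*x^3 + x^2*(12 - 3*I) + x*(10 + 8*I) + 5*I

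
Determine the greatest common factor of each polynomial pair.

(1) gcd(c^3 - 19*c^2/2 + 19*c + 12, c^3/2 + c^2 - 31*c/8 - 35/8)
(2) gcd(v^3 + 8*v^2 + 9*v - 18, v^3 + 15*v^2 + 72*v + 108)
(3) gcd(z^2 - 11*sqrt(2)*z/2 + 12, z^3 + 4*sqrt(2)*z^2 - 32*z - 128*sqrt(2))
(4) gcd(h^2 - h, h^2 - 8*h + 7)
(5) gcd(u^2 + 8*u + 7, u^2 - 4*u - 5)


(1) = gcd((c - 6)*(c - 4)*(c + 1/2), (c/2 + 1/2)*(c - 5/2)*(c + 7/2)) = 1
(2) = v^2 + 9*v + 18
(3) = gcd((z - 4*sqrt(2))*(z - 3*sqrt(2)/2), (z - 4*sqrt(2))*(z + 4*sqrt(2))^2) = z - 4*sqrt(2)
(4) = h - 1
(5) = gcd((u + 1)*(u + 7), (u - 5)*(u + 1)) = u + 1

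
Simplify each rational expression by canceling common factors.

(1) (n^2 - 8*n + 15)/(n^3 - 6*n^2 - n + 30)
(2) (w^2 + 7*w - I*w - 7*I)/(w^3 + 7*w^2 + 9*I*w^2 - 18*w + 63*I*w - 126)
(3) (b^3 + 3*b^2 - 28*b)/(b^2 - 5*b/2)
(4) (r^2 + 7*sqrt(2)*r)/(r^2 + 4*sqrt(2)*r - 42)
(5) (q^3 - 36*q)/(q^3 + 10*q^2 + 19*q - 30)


(1) = 1/(n + 2)
(2) = (w - I)/(w^2 + 9*I*w - 18)
(3) = (2*b^2 + 6*b - 56)/(2*b - 5)
(4) = r/(r - 3*sqrt(2))
(5) = (q^2 - 6*q)/(q^2 + 4*q - 5)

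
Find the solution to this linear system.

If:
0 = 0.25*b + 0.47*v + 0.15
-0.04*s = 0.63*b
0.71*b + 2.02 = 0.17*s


Then:
b = -0.60
s = 9.39
v = -0.00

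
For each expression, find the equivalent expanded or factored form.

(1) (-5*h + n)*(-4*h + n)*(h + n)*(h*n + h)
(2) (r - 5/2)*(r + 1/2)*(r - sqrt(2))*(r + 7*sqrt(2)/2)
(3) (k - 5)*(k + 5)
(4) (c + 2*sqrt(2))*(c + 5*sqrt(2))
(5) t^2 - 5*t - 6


(1) = 20*h^4*n + 20*h^4 + 11*h^3*n^2 + 11*h^3*n - 8*h^2*n^3 - 8*h^2*n^2 + h*n^4 + h*n^3
(2) = r^4 - 2*r^3 + 5*sqrt(2)*r^3/2 - 33*r^2/4 - 5*sqrt(2)*r^2 - 25*sqrt(2)*r/8 + 14*r + 35/4
(3) = k^2 - 25
(4) = c^2 + 7*sqrt(2)*c + 20
(5) = (t - 6)*(t + 1)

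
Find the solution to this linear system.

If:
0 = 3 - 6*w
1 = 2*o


Then:
o = 1/2
w = 1/2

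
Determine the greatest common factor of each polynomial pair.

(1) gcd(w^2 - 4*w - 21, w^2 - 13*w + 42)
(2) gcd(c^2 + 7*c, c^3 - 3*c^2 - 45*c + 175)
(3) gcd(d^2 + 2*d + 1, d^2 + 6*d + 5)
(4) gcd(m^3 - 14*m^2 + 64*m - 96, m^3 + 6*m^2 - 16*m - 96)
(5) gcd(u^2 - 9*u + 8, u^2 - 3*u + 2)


(1) = w - 7
(2) = c + 7
(3) = d + 1
(4) = gcd((m - 6)*(m - 4)^2, (m - 4)*(m + 4)*(m + 6)) = m - 4
(5) = gcd((u - 8)*(u - 1), (u - 2)*(u - 1)) = u - 1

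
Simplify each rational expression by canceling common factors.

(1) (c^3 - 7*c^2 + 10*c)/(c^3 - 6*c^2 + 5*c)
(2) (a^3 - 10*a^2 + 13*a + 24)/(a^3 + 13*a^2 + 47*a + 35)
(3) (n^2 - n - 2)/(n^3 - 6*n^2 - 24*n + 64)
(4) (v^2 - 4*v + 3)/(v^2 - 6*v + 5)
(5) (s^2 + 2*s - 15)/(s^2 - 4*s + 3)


(1) = (c - 2)/(c - 1)
(2) = (a^2 - 11*a + 24)/(a^2 + 12*a + 35)
(3) = (n + 1)/(n^2 - 4*n - 32)
(4) = (v - 3)/(v - 5)
(5) = (s + 5)/(s - 1)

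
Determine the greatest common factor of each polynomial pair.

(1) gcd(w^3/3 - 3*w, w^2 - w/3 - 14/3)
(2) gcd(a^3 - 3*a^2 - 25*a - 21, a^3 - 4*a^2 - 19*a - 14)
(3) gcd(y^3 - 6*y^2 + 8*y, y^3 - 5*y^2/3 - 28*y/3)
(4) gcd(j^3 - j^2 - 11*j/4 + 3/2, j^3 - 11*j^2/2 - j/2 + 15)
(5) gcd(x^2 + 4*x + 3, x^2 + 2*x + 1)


(1) = 1
(2) = a^2 - 6*a - 7
(3) = y^2 - 4*y
(4) = gcd((j - 2)*(j - 1/2)*(j + 3/2), (j - 5)*(j - 2)*(j + 3/2)) = j^2 - j/2 - 3
(5) = x + 1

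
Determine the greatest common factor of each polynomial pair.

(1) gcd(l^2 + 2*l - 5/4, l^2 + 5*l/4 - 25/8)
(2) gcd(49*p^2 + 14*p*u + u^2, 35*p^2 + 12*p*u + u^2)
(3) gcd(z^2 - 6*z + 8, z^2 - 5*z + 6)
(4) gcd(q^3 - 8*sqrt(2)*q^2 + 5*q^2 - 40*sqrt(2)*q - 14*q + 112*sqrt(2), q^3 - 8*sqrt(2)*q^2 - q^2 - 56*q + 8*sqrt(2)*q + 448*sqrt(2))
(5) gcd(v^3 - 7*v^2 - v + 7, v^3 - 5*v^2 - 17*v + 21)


(1) = gcd((l - 1/2)*(l + 5/2), (l - 5/4)*(l + 5/2)) = l + 5/2
(2) = gcd((7*p + u)^2, (5*p + u)*(7*p + u)) = 7*p + u
(3) = gcd((z - 4)*(z - 2), (z - 3)*(z - 2)) = z - 2
(4) = gcd((q - 2)*(q + 7)*(q - 8*sqrt(2)), (q - 8)*(q + 7)*(q - 8*sqrt(2))) = q^2 + q*(7 - 8*sqrt(2)) - 56*sqrt(2)
(5) = v^2 - 8*v + 7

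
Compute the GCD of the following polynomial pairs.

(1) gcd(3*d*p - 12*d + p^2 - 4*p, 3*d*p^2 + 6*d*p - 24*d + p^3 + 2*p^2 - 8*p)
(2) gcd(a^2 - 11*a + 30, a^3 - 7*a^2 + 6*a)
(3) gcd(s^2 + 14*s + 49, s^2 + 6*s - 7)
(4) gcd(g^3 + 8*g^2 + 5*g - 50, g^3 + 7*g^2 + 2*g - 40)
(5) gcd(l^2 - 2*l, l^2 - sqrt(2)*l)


(1) = gcd((3*d + p)*(p - 4), (3*d + p)*(p - 2)*(p + 4)) = 3*d + p
(2) = a - 6
(3) = gcd((s + 7)^2, (s - 1)*(s + 7)) = s + 7
(4) = g^2 + 3*g - 10
(5) = gcd(l*(l - 2), l*(l - sqrt(2))) = l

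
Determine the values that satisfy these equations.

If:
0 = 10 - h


Then:
h = 10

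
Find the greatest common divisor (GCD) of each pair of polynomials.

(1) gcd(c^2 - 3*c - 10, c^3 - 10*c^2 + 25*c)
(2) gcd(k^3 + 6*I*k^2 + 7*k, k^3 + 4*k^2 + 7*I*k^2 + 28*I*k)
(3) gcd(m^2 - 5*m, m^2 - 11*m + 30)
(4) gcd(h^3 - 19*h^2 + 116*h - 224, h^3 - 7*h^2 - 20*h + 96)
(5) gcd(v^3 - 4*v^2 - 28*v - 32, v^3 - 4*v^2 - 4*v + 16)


(1) = gcd((c - 5)*(c + 2), c*(c - 5)^2) = c - 5
(2) = k^2 + 7*I*k
(3) = gcd(m*(m - 5), (m - 6)*(m - 5)) = m - 5
(4) = gcd((h - 8)*(h - 7)*(h - 4), (h - 8)*(h - 3)*(h + 4)) = h - 8
(5) = v + 2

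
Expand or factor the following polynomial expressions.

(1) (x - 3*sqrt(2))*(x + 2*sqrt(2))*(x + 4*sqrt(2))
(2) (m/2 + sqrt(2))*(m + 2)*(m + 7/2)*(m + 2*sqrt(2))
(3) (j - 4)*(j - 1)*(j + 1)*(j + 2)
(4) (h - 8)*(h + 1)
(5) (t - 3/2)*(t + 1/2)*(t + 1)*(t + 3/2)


(1) = x^3 + 3*sqrt(2)*x^2 - 20*x - 48*sqrt(2)
(2) = m^4/2 + 11*m^3/4 + 2*sqrt(2)*m^3 + 15*m^2/2 + 11*sqrt(2)*m^2 + 14*sqrt(2)*m + 22*m + 28
(3) = j^4 - 2*j^3 - 9*j^2 + 2*j + 8
(4) = h^2 - 7*h - 8
(5) = t^4 + 3*t^3/2 - 7*t^2/4 - 27*t/8 - 9/8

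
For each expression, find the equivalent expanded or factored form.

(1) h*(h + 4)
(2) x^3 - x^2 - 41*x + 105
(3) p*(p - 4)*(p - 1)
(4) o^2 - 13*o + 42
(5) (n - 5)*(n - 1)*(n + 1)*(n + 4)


(1) = h^2 + 4*h
(2) = (x - 5)*(x - 3)*(x + 7)
(3) = p^3 - 5*p^2 + 4*p
(4) = (o - 7)*(o - 6)
(5) = n^4 - n^3 - 21*n^2 + n + 20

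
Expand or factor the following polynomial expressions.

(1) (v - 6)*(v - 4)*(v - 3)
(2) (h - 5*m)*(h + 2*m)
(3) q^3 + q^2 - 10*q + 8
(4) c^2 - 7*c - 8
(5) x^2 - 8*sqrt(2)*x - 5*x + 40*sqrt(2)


(1) = v^3 - 13*v^2 + 54*v - 72
(2) = h^2 - 3*h*m - 10*m^2
(3) = (q - 2)*(q - 1)*(q + 4)
(4) = (c - 8)*(c + 1)
(5) = (x - 5)*(x - 8*sqrt(2))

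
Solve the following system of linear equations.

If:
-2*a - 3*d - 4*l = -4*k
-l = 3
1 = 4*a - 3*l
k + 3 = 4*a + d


Then:
a = -2
d = 28
k = 17
l = -3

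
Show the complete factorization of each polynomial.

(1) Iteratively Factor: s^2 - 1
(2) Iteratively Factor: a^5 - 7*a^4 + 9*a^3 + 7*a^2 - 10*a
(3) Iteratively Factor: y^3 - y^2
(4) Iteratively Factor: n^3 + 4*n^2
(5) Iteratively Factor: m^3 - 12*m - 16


(1) = (s + 1)*(s - 1)
(2) = (a)*(a^4 - 7*a^3 + 9*a^2 + 7*a - 10) = a*(a - 1)*(a^3 - 6*a^2 + 3*a + 10) = a*(a - 5)*(a - 1)*(a^2 - a - 2) = a*(a - 5)*(a - 2)*(a - 1)*(a + 1)
(3) = (y - 1)*(y^2) = y*(y - 1)*(y)
(4) = (n + 4)*(n^2) = n*(n + 4)*(n)
(5) = (m + 2)*(m^2 - 2*m - 8) = (m - 4)*(m + 2)*(m + 2)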